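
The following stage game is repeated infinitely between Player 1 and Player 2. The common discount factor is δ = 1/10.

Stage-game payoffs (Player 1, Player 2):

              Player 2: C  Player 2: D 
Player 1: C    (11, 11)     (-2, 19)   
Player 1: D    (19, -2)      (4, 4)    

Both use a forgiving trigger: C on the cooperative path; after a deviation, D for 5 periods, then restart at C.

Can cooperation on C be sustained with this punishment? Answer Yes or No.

No

A one-shot deviation gives 19 now, then 4 for 5 periods, then back to 11.
Gain from deviating: (19−11) today; loss: (11−4) in each of the next 5 periods.
No-deviation condition: (11−4)(δ+…+δ^5) ≥ 19−11, i.e. δ+…+δ^5 ≥ 8/7.
At δ = 1/10: δ+…+δ^5 = 0.1111 < 1.1429.
So cooperation is not sustainable.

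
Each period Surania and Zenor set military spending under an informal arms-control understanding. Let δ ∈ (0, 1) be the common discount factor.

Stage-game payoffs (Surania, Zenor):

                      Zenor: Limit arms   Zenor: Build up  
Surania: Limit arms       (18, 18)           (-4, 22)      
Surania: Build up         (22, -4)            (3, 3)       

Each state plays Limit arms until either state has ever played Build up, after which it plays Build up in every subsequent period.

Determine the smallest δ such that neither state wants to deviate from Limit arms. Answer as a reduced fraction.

18/(1−δ) ≥ 22 + 3δ/(1−δ)
18 ≥ 22 − 19δ
δ ≥ 4/19.

4/19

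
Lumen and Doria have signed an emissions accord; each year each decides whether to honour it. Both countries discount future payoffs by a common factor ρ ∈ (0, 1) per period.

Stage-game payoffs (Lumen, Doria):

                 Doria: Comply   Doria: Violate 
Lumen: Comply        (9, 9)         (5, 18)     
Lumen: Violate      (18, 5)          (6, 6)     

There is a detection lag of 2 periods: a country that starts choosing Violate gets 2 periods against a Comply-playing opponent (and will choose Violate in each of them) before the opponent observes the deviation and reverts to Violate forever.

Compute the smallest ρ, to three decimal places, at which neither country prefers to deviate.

0.866

The best deviation is to choose Violate for all 2 undetected periods, earning 18 each, then 6 forever once detected.
Deviation value: 18(1−ρ^2)/(1−ρ) + 6ρ^2/(1−ρ); cooperation value: 9/(1−ρ).
IC: 9 ≥ 18(1−ρ^2) + 6ρ^2 = 18 − 12ρ^2.
So ρ^2 ≥ 9/12 = 3/4, giving ρ ≥ (3/4)^(1/2) ≈ 0.866.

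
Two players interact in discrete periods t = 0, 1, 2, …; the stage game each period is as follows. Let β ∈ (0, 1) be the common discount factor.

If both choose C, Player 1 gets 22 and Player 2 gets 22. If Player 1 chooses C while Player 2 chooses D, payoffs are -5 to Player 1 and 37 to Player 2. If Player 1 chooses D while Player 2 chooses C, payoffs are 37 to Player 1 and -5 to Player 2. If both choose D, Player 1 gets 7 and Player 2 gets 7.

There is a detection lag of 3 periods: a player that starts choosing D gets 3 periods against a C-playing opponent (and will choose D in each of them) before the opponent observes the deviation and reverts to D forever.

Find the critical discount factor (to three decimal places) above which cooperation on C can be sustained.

Deviating for the 3 undetected periods gains 37−22 = 15 per period over cooperation, then loses 22−7 = 15 per period forever once punishment starts.
Gain: 15(1 + β + … + β^2); loss: 15·β^3/(1−β).
No profitable deviation ⇔ 15(1−β^3) ≤ 15·β^3, i.e. β^3 ≥ 15/(15+15) = 1/2.
Hence β ≥ (1/2)^(1/3) ≈ 0.794.

0.794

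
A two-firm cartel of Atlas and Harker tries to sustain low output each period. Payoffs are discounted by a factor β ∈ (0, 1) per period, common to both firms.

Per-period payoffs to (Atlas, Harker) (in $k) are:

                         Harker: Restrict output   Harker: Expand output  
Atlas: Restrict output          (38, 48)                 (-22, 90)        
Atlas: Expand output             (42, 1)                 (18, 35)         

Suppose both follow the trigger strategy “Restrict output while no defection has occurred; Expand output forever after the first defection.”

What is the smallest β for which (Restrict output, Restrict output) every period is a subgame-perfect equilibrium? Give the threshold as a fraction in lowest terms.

42/55

For Atlas: deviation gain 42−38 = 4, per-period punishment loss 38−18 = 20. IC gives β ≥ 4/24 = 1/6.
For Harker: gain 42, loss 13 per period, so β ≥ 42/55.
The tighter constraint is Harker's, so cooperation needs β ≥ 42/55.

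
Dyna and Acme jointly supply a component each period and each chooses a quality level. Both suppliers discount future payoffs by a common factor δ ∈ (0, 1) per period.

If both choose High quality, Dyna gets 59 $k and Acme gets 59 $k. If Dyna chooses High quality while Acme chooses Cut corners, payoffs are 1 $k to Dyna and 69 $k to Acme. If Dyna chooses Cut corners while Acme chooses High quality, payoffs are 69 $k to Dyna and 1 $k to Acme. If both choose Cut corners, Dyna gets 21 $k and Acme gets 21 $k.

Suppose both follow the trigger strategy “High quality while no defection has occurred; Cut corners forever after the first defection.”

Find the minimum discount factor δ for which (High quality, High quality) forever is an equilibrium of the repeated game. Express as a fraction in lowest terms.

5/24

59/(1−δ) ≥ 69 + 21δ/(1−δ)
59 ≥ 69 − 48δ
δ ≥ 10/48 = 5/24.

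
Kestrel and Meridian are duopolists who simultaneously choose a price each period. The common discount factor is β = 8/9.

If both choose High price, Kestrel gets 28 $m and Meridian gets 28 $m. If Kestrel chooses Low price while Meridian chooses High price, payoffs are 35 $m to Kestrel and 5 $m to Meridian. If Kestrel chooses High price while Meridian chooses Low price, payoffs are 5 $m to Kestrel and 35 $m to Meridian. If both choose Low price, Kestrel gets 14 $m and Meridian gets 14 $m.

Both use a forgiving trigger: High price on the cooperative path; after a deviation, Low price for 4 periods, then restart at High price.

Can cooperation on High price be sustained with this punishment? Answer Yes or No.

Yes

A one-shot deviation gives 35 now, then 14 for 4 periods, then back to 28.
Gain from deviating: (35−28) today; loss: (28−14) in each of the next 4 periods.
No-deviation condition: (28−14)(β+…+β^4) ≥ 35−28, i.e. β+…+β^4 ≥ 1/2.
At β = 8/9: β+…+β^4 = 3.0056 ≥ 0.5000.
So cooperation is sustainable.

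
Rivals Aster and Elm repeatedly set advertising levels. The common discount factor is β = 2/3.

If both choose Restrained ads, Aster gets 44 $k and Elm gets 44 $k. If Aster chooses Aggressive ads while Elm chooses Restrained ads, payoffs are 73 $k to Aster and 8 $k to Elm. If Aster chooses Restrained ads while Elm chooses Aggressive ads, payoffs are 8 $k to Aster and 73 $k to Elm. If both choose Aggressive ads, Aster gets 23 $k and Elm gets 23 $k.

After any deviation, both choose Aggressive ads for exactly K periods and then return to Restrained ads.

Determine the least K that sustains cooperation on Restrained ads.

IC: β(1−β^K)/(1−β) ≥ (73−44)/(44−23) = 29/21.
With β = 2/3: need 1 − β^K ≥ 29/21·(1−2/3)/(2/3), i.e. β^K ≤ 0.3095.
Since (2/3)^2 = 0.4444 and (2/3)^3 = 0.2963, the smallest such K is 3.

3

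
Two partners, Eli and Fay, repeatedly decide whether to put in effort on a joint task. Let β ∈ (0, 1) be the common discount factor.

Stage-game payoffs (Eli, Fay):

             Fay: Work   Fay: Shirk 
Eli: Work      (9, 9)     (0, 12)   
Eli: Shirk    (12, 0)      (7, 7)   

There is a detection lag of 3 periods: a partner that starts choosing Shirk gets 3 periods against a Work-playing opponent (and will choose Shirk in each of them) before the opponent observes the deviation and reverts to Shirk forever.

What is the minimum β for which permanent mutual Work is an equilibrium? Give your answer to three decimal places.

0.843

A deviator earns 12 for 3 periods, then 7 forever; cooperating earns 9 forever. Multiplying the IC by (1−β):
9 ≥ 12(1−β^3) + 7β^3, so 5·β^3 ≥ 3 and β^3 ≥ 3/5.
β ≥ (3/5)^(1/3) ≈ 0.843.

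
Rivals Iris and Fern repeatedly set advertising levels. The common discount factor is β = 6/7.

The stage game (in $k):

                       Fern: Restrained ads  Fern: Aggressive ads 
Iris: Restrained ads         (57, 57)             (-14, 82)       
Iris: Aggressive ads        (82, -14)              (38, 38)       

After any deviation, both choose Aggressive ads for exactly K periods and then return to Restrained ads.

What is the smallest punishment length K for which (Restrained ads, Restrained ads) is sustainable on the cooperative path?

IC: β(1−β^K)/(1−β) ≥ (82−57)/(57−38) = 25/19.
With β = 6/7: need 1 − β^K ≥ 25/19·(1−6/7)/(6/7), i.e. β^K ≤ 0.7807.
Since (6/7)^1 = 0.8571 and (6/7)^2 = 0.7347, the smallest such K is 2.

2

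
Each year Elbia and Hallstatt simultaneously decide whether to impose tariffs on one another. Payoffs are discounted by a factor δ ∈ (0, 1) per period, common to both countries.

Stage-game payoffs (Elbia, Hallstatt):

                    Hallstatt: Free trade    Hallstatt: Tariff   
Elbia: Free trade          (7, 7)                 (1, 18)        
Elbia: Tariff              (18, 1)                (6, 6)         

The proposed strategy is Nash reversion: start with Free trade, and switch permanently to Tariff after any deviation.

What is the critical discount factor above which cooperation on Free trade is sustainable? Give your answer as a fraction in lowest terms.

7/(1−δ) ≥ 18 + 6δ/(1−δ)
7 ≥ 18 − 12δ
δ ≥ 11/12.

11/12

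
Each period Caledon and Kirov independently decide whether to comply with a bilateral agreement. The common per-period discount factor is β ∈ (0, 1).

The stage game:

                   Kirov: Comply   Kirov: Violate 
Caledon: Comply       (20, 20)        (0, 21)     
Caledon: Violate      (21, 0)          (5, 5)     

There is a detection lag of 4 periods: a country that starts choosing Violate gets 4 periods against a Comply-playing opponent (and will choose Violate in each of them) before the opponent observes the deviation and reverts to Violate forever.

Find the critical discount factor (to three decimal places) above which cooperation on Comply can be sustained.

The best deviation is to choose Violate for all 4 undetected periods, earning 21 each, then 5 forever once detected.
Deviation value: 21(1−β^4)/(1−β) + 5β^4/(1−β); cooperation value: 20/(1−β).
IC: 20 ≥ 21(1−β^4) + 5β^4 = 21 − 16β^4.
So β^4 ≥ 1/16, giving β ≥ (1/16)^(1/4) ≈ 0.500.

0.500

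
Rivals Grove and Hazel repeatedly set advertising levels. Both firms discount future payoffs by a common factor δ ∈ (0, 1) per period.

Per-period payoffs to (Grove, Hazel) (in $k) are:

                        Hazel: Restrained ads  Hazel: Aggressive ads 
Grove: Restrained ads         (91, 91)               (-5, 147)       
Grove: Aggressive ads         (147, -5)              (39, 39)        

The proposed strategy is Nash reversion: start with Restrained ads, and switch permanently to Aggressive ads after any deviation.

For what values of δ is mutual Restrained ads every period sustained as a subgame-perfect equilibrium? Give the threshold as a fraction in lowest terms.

14/27

Under grim trigger the critical discount factor is (T−C)/(T−P) with T = 147, C = 91, P = 39.
δ* = (147−91)/(147−39) = 56/108 = 14/27.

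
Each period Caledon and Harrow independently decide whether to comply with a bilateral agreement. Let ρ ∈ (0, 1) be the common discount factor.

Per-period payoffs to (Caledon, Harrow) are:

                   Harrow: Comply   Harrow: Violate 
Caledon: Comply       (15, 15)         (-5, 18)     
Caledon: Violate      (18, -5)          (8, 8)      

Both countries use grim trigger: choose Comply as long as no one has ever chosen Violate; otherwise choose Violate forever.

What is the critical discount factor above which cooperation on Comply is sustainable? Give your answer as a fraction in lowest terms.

Cooperation forever yields 15 each period: 15/(1−ρ).
Deviating yields 18 once, then 8 forever: 18 + 8ρ/(1−ρ).
No profitable deviation requires 15/(1−ρ) ≥ 18 + 8ρ/(1−ρ).
Multiplying by (1−ρ): 15 ≥ 18(1−ρ) + 8ρ = 18 − 10ρ.
So 10ρ ≥ 3, i.e. ρ ≥ 3/10.

3/10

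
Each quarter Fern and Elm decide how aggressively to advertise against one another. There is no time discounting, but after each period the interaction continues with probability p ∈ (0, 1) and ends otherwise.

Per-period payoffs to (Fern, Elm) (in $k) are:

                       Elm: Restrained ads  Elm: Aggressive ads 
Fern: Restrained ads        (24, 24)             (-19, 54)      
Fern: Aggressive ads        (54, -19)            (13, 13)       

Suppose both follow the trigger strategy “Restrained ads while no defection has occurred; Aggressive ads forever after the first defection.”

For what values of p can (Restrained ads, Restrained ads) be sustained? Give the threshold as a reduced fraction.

30/41

With no time discounting, the continuation probability p plays the role of the discount factor.
Grim-trigger IC: 24/(1−p) ≥ 54 + 13p/(1−p) ⇒ p ≥ (54−24)/(54−13) = 30/41.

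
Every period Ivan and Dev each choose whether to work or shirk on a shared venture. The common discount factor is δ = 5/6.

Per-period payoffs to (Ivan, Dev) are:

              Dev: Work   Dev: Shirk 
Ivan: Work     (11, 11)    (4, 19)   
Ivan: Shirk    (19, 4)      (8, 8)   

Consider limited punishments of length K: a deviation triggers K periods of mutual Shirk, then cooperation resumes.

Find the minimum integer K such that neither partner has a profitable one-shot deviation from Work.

5

No profitable deviation requires (11−8)(δ+…+δ^K) ≥ 19−11, i.e. δ+…+δ^K ≥ 8/3 ≈ 2.6667.
With δ = 5/6, the partial sums are K=1: 0.8333, K=2: 1.5278, K=3: 2.1065, K=4: 2.5887, K=5: 2.9906.
K = 5 is the first length at which the sum reaches 2.6667.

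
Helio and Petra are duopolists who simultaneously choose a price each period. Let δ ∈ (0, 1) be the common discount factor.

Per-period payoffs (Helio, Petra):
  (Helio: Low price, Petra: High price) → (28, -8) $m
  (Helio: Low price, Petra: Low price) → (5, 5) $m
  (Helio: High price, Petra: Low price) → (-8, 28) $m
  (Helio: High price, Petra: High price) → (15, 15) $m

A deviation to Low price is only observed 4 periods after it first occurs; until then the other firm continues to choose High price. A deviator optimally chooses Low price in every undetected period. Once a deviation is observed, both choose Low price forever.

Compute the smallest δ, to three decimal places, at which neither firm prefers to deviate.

0.867

Deviating for the 4 undetected periods gains 28−15 = 13 per period over cooperation, then loses 15−5 = 10 per period forever once punishment starts.
Gain: 13(1 + δ + … + δ^3); loss: 10·δ^4/(1−δ).
No profitable deviation ⇔ 13(1−δ^4) ≤ 10·δ^4, i.e. δ^4 ≥ 13/(13+10) = 13/23.
Hence δ ≥ (13/23)^(1/4) ≈ 0.867.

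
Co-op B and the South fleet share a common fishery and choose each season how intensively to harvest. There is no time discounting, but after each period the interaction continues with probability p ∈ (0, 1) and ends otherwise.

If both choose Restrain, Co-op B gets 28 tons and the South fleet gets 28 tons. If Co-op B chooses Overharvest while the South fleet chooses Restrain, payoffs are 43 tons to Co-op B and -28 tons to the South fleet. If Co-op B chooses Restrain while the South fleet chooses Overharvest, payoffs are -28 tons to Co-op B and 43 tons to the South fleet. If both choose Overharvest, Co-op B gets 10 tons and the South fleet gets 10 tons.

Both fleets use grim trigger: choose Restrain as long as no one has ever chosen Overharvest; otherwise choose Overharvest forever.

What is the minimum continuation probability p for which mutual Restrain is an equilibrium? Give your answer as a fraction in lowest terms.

Expected cooperation value is 28 + p·28 + p²·28 + … = 28/(1−p); deviation gives 43 + p·10/(1−p).
28 ≥ 43(1−p) + 10p ⇒ 33p ≥ 15 ⇒ p ≥ 15/33 = 5/11.

5/11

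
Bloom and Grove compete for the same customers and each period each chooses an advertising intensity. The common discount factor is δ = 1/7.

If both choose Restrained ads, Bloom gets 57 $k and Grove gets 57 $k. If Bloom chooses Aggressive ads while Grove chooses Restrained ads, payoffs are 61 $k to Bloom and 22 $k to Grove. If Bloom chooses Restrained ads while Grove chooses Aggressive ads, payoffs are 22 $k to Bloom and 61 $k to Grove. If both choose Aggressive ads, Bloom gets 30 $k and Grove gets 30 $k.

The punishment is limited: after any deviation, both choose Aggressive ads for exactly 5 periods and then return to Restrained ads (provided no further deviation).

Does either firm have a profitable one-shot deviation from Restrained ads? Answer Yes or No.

No

Comparing payoff streams over the 6 periods until play realigns: cooperate → 57(1+δ+…+δ^5); deviate → 61 + 30(δ+…+δ^5).
Cooperation is sustained iff (57−30)(δ+…+δ^5) ≥ 61−57.
δ+…+δ^5 = 1/7·(1−(1/7)^5)/(1−1/7) = 0.1667, and (61−57)/(57−30) = 0.1481.
0.1667 ≥ 0.1481, so cooperation is sustainable.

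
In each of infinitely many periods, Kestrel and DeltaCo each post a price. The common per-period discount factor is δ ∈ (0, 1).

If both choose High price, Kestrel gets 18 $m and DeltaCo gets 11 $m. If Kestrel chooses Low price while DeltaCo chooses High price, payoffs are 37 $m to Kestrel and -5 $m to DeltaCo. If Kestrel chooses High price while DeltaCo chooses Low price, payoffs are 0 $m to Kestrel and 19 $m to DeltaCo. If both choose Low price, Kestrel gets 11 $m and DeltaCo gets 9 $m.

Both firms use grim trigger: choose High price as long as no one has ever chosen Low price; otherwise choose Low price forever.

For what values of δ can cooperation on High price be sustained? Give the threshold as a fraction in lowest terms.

4/5

For Kestrel: deviation gain 37−18 = 19, per-period punishment loss 18−11 = 7. IC gives δ ≥ 19/26.
For DeltaCo: gain 8, loss 2 per period, so δ ≥ 8/10 = 4/5.
The tighter constraint is DeltaCo's, so cooperation needs δ ≥ 4/5.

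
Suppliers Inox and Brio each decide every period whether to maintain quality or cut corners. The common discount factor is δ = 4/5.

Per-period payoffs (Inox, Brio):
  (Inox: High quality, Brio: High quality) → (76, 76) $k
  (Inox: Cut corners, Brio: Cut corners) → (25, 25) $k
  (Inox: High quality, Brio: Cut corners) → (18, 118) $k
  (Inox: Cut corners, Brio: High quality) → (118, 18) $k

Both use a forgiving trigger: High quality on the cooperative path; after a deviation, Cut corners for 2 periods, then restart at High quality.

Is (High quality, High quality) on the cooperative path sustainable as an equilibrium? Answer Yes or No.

Yes

Comparing payoff streams over the 3 periods until play realigns: cooperate → 76(1+δ+…+δ^2); deviate → 118 + 25(δ+…+δ^2).
Cooperation is sustained iff (76−25)(δ+…+δ^2) ≥ 118−76.
δ+…+δ^2 = 4/5·(1−(4/5)^2)/(1−4/5) = 1.4400, and (118−76)/(76−25) = 0.8235.
1.4400 ≥ 0.8235, so cooperation is sustainable.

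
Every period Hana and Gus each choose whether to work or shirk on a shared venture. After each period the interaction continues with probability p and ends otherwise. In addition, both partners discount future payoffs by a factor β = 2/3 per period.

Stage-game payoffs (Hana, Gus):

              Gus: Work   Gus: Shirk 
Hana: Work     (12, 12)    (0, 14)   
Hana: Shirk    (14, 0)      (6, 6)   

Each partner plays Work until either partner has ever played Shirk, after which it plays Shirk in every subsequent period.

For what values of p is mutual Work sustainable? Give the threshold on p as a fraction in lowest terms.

3/8

Expected continuation weight on next period's payoff is β·p = 2/3·p, which plays the role of the discount factor.
Cooperation requires 2/3·p ≥ (14−12)/(14−6) = 1/4, hence p ≥ 3/8.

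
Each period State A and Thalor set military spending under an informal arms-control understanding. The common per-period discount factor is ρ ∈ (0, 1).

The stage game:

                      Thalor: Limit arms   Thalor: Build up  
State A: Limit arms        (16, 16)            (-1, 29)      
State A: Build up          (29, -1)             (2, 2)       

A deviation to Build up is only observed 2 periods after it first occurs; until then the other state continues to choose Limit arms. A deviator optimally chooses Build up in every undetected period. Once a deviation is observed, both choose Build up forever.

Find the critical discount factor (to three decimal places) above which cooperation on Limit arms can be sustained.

0.694

The best deviation is to choose Build up for all 2 undetected periods, earning 29 each, then 2 forever once detected.
Deviation value: 29(1−ρ^2)/(1−ρ) + 2ρ^2/(1−ρ); cooperation value: 16/(1−ρ).
IC: 16 ≥ 29(1−ρ^2) + 2ρ^2 = 29 − 27ρ^2.
So ρ^2 ≥ 13/27, giving ρ ≥ (13/27)^(1/2) ≈ 0.694.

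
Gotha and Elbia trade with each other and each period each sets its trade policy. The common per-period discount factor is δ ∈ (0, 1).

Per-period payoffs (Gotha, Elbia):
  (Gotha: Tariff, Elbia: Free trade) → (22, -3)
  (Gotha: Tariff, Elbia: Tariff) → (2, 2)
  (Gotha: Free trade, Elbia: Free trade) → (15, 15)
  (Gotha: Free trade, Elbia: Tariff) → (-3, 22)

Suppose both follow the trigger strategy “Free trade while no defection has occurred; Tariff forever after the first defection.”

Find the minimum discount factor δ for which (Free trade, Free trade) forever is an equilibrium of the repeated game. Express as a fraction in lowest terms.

7/20

One-period gain from deviating is 22 − 15 = 7. The loss is 15 − 2 = 13 in every subsequent period, with present value 13·δ/(1−δ).
Deviation is unprofitable when 13·δ/(1−δ) ≥ 7, i.e. δ/(1−δ) ≥ 7/13.
Equivalently δ ≥ 7/(7+13) = 7/20.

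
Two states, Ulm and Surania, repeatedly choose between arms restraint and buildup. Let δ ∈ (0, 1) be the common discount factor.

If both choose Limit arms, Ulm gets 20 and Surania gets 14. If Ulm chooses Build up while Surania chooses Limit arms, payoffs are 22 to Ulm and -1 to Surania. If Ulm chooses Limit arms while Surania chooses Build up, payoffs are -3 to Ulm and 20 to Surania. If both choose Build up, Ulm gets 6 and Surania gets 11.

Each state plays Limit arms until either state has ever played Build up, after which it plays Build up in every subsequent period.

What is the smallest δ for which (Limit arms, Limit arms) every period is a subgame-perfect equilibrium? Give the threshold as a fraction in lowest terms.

2/3

Ulm's threshold: (22−20)/(22−6) = 1/8.
Surania's threshold: (20−14)/(20−11) = 2/3.
1/8 < 2/3, so Surania binds and δ* = 2/3.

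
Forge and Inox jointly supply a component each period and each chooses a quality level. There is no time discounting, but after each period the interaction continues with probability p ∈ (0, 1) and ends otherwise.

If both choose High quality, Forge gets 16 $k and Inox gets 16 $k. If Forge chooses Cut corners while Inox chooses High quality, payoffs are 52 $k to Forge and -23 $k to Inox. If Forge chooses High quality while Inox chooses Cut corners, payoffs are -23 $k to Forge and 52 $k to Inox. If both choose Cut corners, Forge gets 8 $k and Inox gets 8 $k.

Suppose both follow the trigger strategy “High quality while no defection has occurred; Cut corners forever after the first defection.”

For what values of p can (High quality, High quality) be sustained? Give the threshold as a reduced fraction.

9/11

With no time discounting, the continuation probability p plays the role of the discount factor.
Grim-trigger IC: 16/(1−p) ≥ 52 + 8p/(1−p) ⇒ p ≥ (52−16)/(52−8) = 9/11.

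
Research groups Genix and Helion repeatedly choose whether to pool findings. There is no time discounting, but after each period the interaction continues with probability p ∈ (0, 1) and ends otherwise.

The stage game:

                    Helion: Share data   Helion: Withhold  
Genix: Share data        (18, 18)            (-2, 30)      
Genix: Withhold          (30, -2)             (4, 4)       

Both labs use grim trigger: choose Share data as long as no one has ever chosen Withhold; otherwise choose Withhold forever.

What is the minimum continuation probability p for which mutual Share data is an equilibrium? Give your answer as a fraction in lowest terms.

Expected cooperation value is 18 + p·18 + p²·18 + … = 18/(1−p); deviation gives 30 + p·4/(1−p).
18 ≥ 30(1−p) + 4p ⇒ 26p ≥ 12 ⇒ p ≥ 12/26 = 6/13.

6/13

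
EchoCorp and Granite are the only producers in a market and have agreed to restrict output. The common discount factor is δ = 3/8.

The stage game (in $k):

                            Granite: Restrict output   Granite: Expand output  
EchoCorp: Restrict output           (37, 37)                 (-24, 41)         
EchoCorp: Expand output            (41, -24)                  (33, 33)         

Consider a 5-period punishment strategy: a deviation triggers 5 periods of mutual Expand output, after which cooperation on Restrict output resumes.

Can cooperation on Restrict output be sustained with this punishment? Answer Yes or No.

Comparing payoff streams over the 6 periods until play realigns: cooperate → 37(1+δ+…+δ^5); deviate → 41 + 33(δ+…+δ^5).
Cooperation is sustained iff (37−33)(δ+…+δ^5) ≥ 41−37.
δ+…+δ^5 = 3/8·(1−(3/8)^5)/(1−3/8) = 0.5956, and (41−37)/(37−33) = 1.0000.
0.5956 < 1.0000, so cooperation is not sustainable.

No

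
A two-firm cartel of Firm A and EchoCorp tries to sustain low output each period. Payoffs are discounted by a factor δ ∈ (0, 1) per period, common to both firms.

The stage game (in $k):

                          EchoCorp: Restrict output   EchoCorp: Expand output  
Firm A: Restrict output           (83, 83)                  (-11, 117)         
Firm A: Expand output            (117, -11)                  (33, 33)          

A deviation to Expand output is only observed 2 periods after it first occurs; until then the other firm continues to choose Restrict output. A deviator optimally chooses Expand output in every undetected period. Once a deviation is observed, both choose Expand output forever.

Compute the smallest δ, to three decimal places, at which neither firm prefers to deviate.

A deviator earns 117 for 2 periods, then 33 forever; cooperating earns 83 forever. Multiplying the IC by (1−δ):
83 ≥ 117(1−δ^2) + 33δ^2, so 84·δ^2 ≥ 34 and δ^2 ≥ 17/42.
δ ≥ (17/42)^(1/2) ≈ 0.636.

0.636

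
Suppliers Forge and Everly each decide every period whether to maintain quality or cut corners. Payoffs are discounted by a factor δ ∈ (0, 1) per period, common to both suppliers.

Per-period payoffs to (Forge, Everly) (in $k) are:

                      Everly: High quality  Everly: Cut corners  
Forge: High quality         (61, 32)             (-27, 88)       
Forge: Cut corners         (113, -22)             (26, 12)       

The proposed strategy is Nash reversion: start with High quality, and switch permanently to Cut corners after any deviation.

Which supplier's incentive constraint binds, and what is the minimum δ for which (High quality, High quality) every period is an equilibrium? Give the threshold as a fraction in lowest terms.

Forge: cooperation gives 61 each period; deviation gives 113 once then 26 forever.
  61/(1−δ) ≥ 113 + 26δ/(1−δ) ⇒ δ ≥ 52/87.
Everly: cooperation gives 32 each period; deviation gives 88 once then 12 forever.
  δ ≥ 56/76 = 14/19.
Both must hold, so the binding constraint is Everly's: δ ≥ 14/19.

Everly; δ ≥ 14/19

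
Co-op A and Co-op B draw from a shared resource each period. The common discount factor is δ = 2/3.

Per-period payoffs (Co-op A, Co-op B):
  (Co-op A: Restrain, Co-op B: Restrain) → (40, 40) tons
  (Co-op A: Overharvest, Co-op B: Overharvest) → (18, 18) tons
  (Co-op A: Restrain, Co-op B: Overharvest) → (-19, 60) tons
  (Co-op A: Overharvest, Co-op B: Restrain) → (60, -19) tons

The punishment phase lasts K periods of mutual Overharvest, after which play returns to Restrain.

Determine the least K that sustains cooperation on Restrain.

2

Need Σ_{k=1}^{K} δ^k ≥ (60−40)/(40−18) = 0.9091 at δ = 2/3.
At K = 1 the sum is 0.6667 < 0.9091; at K = 2 it is 1.1111 ≥ 0.9091.
So the minimum punishment length is K = 2.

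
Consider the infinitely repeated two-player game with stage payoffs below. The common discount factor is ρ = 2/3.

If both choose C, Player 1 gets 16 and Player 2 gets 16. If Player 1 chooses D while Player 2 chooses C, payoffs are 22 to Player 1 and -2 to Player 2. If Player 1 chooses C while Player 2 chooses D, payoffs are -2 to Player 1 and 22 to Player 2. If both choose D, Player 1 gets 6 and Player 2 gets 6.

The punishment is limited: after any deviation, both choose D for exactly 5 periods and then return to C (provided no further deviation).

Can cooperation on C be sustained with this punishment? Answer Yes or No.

Yes

A one-shot deviation gives 22 now, then 6 for 5 periods, then back to 16.
Gain from deviating: (22−16) today; loss: (16−6) in each of the next 5 periods.
No-deviation condition: (16−6)(ρ+…+ρ^5) ≥ 22−16, i.e. ρ+…+ρ^5 ≥ 3/5.
At ρ = 2/3: ρ+…+ρ^5 = 1.7366 ≥ 0.6000.
So cooperation is sustainable.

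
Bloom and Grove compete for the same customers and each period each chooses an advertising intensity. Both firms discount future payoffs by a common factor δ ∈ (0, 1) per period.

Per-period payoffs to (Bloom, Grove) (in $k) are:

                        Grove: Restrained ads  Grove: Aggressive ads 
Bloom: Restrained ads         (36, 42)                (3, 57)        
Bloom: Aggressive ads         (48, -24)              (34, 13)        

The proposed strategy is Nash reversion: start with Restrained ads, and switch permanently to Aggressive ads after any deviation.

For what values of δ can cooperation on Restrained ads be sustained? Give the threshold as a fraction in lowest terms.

Bloom: cooperation gives 36 each period; deviation gives 48 once then 34 forever.
  36/(1−δ) ≥ 48 + 34δ/(1−δ) ⇒ δ ≥ 12/14 = 6/7.
Grove: cooperation gives 42 each period; deviation gives 57 once then 13 forever.
  δ ≥ 15/44.
Both must hold, so the binding constraint is Bloom's: δ ≥ 6/7.

6/7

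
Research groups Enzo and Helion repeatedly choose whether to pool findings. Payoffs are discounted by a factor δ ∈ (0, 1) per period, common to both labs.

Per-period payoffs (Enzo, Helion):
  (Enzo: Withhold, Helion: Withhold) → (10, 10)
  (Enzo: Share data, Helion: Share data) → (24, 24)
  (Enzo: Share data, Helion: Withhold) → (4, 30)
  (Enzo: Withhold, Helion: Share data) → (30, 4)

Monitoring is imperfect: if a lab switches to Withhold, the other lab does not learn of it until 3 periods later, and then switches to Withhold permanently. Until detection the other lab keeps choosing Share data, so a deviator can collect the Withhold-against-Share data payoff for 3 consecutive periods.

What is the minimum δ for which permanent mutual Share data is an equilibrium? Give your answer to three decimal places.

0.669

Deviating for the 3 undetected periods gains 30−24 = 6 per period over cooperation, then loses 24−10 = 14 per period forever once punishment starts.
Gain: 6(1 + δ + … + δ^2); loss: 14·δ^3/(1−δ).
No profitable deviation ⇔ 6(1−δ^3) ≤ 14·δ^3, i.e. δ^3 ≥ 6/(6+14) = 3/10.
Hence δ ≥ (3/10)^(1/3) ≈ 0.669.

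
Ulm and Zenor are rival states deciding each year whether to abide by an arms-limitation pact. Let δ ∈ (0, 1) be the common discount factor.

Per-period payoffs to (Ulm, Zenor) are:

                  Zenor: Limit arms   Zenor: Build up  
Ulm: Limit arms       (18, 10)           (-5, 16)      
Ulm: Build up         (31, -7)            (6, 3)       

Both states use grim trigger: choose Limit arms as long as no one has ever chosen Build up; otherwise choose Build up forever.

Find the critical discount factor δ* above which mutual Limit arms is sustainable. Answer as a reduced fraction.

For Ulm: deviation gain 31−18 = 13, per-period punishment loss 18−6 = 12. IC gives δ ≥ 13/25.
For Zenor: gain 6, loss 7 per period, so δ ≥ 6/13.
The tighter constraint is Ulm's, so cooperation needs δ ≥ 13/25.

13/25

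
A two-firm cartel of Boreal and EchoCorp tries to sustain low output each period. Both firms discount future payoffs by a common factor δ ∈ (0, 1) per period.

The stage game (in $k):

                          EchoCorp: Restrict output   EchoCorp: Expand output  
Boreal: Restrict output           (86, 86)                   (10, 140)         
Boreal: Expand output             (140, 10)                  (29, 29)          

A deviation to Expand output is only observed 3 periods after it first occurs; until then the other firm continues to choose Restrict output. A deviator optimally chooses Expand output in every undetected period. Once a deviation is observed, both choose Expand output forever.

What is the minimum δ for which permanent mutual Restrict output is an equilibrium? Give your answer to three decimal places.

Deviating for the 3 undetected periods gains 140−86 = 54 per period over cooperation, then loses 86−29 = 57 per period forever once punishment starts.
Gain: 54(1 + δ + … + δ^2); loss: 57·δ^3/(1−δ).
No profitable deviation ⇔ 54(1−δ^3) ≤ 57·δ^3, i.e. δ^3 ≥ 54/(54+57) = 18/37.
Hence δ ≥ (18/37)^(1/3) ≈ 0.786.

0.786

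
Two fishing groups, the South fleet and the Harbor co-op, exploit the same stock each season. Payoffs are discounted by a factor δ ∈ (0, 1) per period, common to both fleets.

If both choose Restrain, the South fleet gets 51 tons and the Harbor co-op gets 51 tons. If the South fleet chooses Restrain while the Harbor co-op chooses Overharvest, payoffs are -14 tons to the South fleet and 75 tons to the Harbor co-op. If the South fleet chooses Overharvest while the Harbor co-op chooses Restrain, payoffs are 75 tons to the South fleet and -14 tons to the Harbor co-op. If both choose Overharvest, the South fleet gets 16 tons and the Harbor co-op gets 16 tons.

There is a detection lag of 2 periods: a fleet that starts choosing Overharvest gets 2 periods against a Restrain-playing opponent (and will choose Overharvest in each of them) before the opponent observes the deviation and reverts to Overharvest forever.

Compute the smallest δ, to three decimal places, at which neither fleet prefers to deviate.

0.638

Deviating for the 2 undetected periods gains 75−51 = 24 per period over cooperation, then loses 51−16 = 35 per period forever once punishment starts.
Gain: 24(1 + δ + … + δ^1); loss: 35·δ^2/(1−δ).
No profitable deviation ⇔ 24(1−δ^2) ≤ 35·δ^2, i.e. δ^2 ≥ 24/(24+35) = 24/59.
Hence δ ≥ (24/59)^(1/2) ≈ 0.638.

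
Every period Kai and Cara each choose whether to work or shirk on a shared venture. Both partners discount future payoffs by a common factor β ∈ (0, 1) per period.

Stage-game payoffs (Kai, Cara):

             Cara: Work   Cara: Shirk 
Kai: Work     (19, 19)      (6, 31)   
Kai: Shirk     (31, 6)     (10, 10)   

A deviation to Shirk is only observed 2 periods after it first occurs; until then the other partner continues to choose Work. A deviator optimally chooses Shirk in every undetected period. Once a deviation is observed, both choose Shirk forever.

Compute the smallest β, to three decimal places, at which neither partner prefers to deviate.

0.756

A deviator earns 31 for 2 periods, then 10 forever; cooperating earns 19 forever. Multiplying the IC by (1−β):
19 ≥ 31(1−β^2) + 10β^2, so 21·β^2 ≥ 12 and β^2 ≥ 4/7.
β ≥ (4/7)^(1/2) ≈ 0.756.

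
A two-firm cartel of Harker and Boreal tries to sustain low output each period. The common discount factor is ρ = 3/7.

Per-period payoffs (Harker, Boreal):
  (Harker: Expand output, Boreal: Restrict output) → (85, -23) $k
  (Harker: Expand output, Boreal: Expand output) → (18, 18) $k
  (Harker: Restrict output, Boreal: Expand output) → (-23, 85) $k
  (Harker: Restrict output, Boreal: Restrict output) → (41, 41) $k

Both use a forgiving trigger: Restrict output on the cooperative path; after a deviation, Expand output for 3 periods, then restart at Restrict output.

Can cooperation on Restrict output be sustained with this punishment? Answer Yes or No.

A one-shot deviation gives 85 now, then 18 for 3 periods, then back to 41.
Gain from deviating: (85−41) today; loss: (41−18) in each of the next 3 periods.
No-deviation condition: (41−18)(ρ+…+ρ^3) ≥ 85−41, i.e. ρ+…+ρ^3 ≥ 44/23.
At ρ = 3/7: ρ+…+ρ^3 = 0.6910 < 1.9130.
So cooperation is not sustainable.

No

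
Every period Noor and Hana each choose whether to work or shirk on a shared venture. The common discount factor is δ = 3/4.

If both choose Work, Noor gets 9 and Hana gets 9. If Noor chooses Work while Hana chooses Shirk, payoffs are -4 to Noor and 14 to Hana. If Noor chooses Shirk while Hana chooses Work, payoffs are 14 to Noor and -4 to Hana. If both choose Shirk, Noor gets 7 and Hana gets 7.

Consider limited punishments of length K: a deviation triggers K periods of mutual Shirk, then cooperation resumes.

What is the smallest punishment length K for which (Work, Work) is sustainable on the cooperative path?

IC: δ(1−δ^K)/(1−δ) ≥ (14−9)/(9−7) = 5/2.
With δ = 3/4: need 1 − δ^K ≥ 5/2·(1−3/4)/(3/4), i.e. δ^K ≤ 0.1667.
Since (3/4)^6 = 0.1780 and (3/4)^7 = 0.1335, the smallest such K is 7.

7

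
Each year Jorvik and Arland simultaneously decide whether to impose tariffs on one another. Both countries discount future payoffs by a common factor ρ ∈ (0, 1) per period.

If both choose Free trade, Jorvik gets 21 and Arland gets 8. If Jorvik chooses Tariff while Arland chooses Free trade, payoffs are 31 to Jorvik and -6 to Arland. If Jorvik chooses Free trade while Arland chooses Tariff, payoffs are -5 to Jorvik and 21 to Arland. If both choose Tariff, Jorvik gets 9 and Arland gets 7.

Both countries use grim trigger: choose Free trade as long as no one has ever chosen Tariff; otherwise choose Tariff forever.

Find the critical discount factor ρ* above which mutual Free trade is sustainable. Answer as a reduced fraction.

For Jorvik: deviation gain 31−21 = 10, per-period punishment loss 21−9 = 12. IC gives ρ ≥ 10/22 = 5/11.
For Arland: gain 13, loss 1 per period, so ρ ≥ 13/14.
The tighter constraint is Arland's, so cooperation needs ρ ≥ 13/14.

13/14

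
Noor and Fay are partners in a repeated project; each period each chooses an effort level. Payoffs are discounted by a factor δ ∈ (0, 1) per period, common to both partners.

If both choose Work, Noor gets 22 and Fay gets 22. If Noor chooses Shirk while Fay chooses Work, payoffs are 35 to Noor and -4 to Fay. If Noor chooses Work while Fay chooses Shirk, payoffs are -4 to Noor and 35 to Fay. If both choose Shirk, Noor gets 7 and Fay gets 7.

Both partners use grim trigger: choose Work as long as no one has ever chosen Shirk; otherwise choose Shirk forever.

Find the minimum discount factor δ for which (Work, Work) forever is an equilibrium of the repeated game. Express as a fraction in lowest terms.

One-period gain from deviating is 35 − 22 = 13. The loss is 22 − 7 = 15 in every subsequent period, with present value 15·δ/(1−δ).
Deviation is unprofitable when 15·δ/(1−δ) ≥ 13, i.e. δ/(1−δ) ≥ 13/15.
Equivalently δ ≥ 13/(13+15) = 13/28.

13/28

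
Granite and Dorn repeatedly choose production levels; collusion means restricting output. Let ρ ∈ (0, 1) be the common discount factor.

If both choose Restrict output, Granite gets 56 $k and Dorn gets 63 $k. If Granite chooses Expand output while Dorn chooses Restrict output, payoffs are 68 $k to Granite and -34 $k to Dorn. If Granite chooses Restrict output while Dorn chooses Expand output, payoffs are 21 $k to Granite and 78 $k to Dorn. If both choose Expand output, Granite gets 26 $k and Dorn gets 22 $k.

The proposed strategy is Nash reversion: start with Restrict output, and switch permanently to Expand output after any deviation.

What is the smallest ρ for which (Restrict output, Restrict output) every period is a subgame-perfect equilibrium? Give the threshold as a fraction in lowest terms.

For Granite: deviation gain 68−56 = 12, per-period punishment loss 56−26 = 30. IC gives ρ ≥ 12/42 = 2/7.
For Dorn: gain 15, loss 41 per period, so ρ ≥ 15/56.
The tighter constraint is Granite's, so cooperation needs ρ ≥ 2/7.

2/7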